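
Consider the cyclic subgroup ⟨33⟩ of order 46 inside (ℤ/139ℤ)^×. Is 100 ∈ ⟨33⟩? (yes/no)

100 ∈ ⟨33⟩ iff 100^46 ≡ 1 (mod 139), since |⟨33⟩| = 46.
100^46 mod 139 = 1.
Since 1 = 1, 100 lies in the subgroup.

yes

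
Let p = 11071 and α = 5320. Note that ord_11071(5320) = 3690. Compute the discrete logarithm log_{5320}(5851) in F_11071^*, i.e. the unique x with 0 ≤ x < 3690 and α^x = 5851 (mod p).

Baby-step giant-step with m = ceil(sqrt(3690)) = 61.
Baby table (5320^j mod 11071 for j=0..60):
  0:1  1:5320  2:4924  3:1694  4:286  5:4793  6:2247  7:8431
  8:4299  9:9065  10:524  11:8859  12:633  13:1976  14:5941  15:9486
  16:3902  17:515  18:5263  19:601  20:8872  21:3367  22:10633  23:5821
  24:2133  25:10856  26:7584  27:4156  28:1133  29:4936  30:10179  31:4019
  32:2979  33:5679  34:10592  35:9121  36:10598  37:7828  38:6929  39:6921
  40:8645  41:2466  42:11056  43:8768  44:3637  45:7803  46:6781  47:5602
  48:10579  49:6387  50:1941  51:7948  52:3211  53:11038  54:1576  55:3573
  56:10524  57:1633  58:7896  59:3346  60:9623
Giant step factor: 5320^(-61) ≡ 3667 (mod 11071).
Scan 5851·3667^i mod 11071 for i = 0, 1, …:
  i=0: 5851   i=1: 19   i=2: 3247   i=3: 5424
  i=4: 6292   i=5: 800   i=6: 10856
Match at i=6, j=25: x = 6·61 + 25 = 391.

391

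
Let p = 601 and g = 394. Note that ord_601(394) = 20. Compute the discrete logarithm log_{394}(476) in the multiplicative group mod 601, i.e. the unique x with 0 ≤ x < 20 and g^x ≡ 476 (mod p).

15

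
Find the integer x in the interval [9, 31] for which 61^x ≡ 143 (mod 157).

Compute 61^9 mod 157 = 2, then multiply by 61 repeatedly:
  61^9=2  61^10=122  61^11=63  61^12=75  61^13=22
  61^14=86  61^15=65  61^16=40  61^17=85  61^18=4
  61^19=87  61^20=126  61^21=150  61^22=44  61^23=15
  61^24=130  61^25=80  61^26=13  61^27=8  61^28=17
  61^29=95  61^30=143
Found 143 at exponent 30.

30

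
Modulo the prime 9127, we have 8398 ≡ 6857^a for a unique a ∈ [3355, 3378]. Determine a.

3363

Compute 6857^3355 mod 9127 = 1543, then multiply by 6857 repeatedly:
  6857^3355=1543  6857^3356=2158  6857^3357=2539  6857^3358=4734  6857^3359=5426
  6857^3360=4430  6857^3361=1854  6857^3362=8094  6857^3363=8398
Found 8398 at exponent 3363.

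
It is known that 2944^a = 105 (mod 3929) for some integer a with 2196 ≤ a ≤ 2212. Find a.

Compute 2944^2196 mod 3929 = 1988, then multiply by 2944 repeatedly:
  2944^2196=1988  2944^2197=2391  2944^2198=2265  2944^2199=647  2944^2200=3132
  2944^2201=3174  2944^2202=1094  2944^2203=2885  2944^2204=2871  2944^2205=945
  2944^2206=348  2944^2207=2972  2944^2208=3614  2944^2209=3813  2944^2210=319
  2944^2211=105
Found 105 at exponent 2211.

2211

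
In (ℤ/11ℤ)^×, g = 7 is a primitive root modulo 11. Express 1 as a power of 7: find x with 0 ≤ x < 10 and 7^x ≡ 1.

0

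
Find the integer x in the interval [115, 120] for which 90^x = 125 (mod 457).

117

Compute 90^115 mod 457 = 213, then multiply by 90 repeatedly:
  90^115=213  90^116=433  90^117=125
Found 125 at exponent 117.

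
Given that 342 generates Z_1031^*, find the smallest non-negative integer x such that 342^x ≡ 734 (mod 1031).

Baby-step giant-step with m = ceil(sqrt(1030)) = 33.
Baby table (342^j mod 1031 for j=0..32):
  0:1  1:342  2:461  3:950  4:135  5:806  6:375  7:406
  8:698  9:555  10:106  11:167  12:409  13:693  14:907  15:894
  16:572  17:765  18:787  19:63  20:926  21:175  22:52  23:257
  24:259  25:943  26:834  27:672  28:942  29:492  30:211  31:1023
  32:357
Giant step factor: 342^(-33) ≡ 201 (mod 1031).
Scan 734·201^i mod 1031 for i = 0, 1, …:
  i=0: 734   i=1: 101   i=2: 712   i=3: 834
Match at i=3, j=26: x = 3·33 + 26 = 125.

125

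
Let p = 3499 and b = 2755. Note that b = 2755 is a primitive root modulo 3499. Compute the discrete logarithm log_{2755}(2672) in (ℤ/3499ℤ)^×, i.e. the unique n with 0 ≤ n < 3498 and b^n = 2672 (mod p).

Baby-step giant-step with m = ceil(sqrt(3498)) = 60.
Baby table (2755^j mod 3499 for j=0..59):
  0:1  1:2755  2:694  3:1516  4:2273  5:2404  6:2912  7:2852
  8:2005  9:2353  10:2367  11:2448  12:1667  13:1897  14:2228  15:894
  16:3173  17:1113  18:1191  19:2642  20:790  21:72  22:2416  23:982
  24:683  25:2702  26:1637  27:3223  28:2402  29:901  30:1464  31:2472
  32:1306  33:1058  34:123  35:2961  36:1386  37:1021  38:3158  39:1776
  40:1278  41:896  42:1685  43:2501  44:724  45:190  46:2099  47:2397
  48:1122  49:1493  50:1890  51:438  52:3034  53:3058  54:2697  55:1858
  56:3252  57:1820  58:33  59:3440
Giant step factor: 2755^(-60) ≡ 2914 (mod 3499).
Scan 2672·2914^i mod 3499 for i = 0, 1, …:
  i=0: 2672   i=1: 933   i=2: 39   i=3: 1678
  i=4: 1589   i=5: 1169   i=6: 1939   i=7: 2860
  i=8: 2921   i=9: 2226     …   i=51: 45
  i=52: 1667
Match at i=52, j=12: n = 52·60 + 12 = 3132.

3132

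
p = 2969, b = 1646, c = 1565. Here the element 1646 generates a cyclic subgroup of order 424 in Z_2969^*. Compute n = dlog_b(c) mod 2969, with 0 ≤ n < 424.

66

Baby-step giant-step with m = ceil(sqrt(424)) = 21.
Baby table (1646^j mod 2969 for j=0..20):
  0:1  1:1646  2:1588  3:1128  4:1063  5:957  6:1652  7:2557
  8:1749  9:1893  10:1397  11:1456  12:593  13:2246  14:511  15:879
  16:931  17:422  18:2835  19:2111  20:976
Giant step factor: 1646^(-21) ≡ 278 (mod 2969).
Scan 1565·278^i mod 2969 for i = 0, 1, …:
  i=0: 1565   i=1: 1596   i=2: 1307   i=3: 1128
Match at i=3, j=3: n = 3·21 + 3 = 66.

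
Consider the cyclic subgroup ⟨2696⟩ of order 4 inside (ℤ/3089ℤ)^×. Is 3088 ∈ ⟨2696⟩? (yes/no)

yes

⟨2696⟩ has order 4; its elements mod 3089 are {1, 393, 2696, 3088}.
3088 is in this set.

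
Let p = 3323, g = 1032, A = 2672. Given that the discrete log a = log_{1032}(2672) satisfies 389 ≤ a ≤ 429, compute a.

415

Compute 1032^389 mod 3323 = 542, then multiply by 1032 repeatedly:
  1032^389=542  1032^390=1080  1032^391=1355  1032^392=2700  1032^393=1726
  1032^394=104  1032^395=992  1032^396=260  1032^397=2480  1032^398=650
  1032^399=2877  1032^400=1625  1032^401=2208  1032^402=2401  1032^403=2197
  1032^404=1018  1032^405=508  1032^406=2545  1032^407=1270  1032^408=1378
  1032^409=3175  1032^410=122  1032^411=2953  1032^412=305  1032^413=2398
  1032^414=2424  1032^415=2672
Found 2672 at exponent 415.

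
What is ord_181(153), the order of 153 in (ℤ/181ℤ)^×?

The order of 153 must divide p − 1 = 180 = 2^2 · 3^2 · 5.
Divisors: 1, 2, 3, 4, 5, 6, 9, 10, 12, 15, 18, 20, 30, 36, 45, 60, 90, 180.
Check each in increasing order: 153^1 ≡ 153;  153^2 ≡ 60;  153^3 ≡ 130;  153^4 ≡ 161;  153^5 ≡ 17;  153^6 ≡ 67;  153^9 ≡ 22;  153^10 ≡ 108;  153^12 ≡ 145;  153^15 ≡ 26;  153^18 ≡ 122;  153^20 ≡ 80;  153^30 ≡ 133;  153^36 ≡ 42;  153^45 ≡ 19;  153^60 ≡ 132;  153^90 ≡ 180;  153^180 ≡ 1.
Smallest exponent giving 1 is 180.

180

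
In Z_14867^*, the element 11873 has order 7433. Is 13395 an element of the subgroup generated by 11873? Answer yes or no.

yes

13395 ∈ ⟨11873⟩ iff 13395^7433 ≡ 1 (mod 14867), since |⟨11873⟩| = 7433.
13395^7433 mod 14867 = 1.
Since 1 = 1, 13395 lies in the subgroup.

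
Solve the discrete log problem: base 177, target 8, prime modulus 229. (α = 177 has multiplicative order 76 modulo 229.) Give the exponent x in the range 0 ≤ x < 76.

Baby-step giant-step with m = ceil(sqrt(76)) = 9.
Baby table (177^j mod 229 for j=0..8):
  0:1  1:177  2:185  3:227  4:104  5:88  6:4  7:21
  8:53
Giant step factor: 177^(-9) ≡ 143 (mod 229).
Scan 8·143^i mod 229 for i = 0, 1, …:
  i=0: 8   i=1: 228   i=2: 86   i=3: 161
  i=4: 123   i=5: 185
Match at i=5, j=2: x = 5·9 + 2 = 47.

47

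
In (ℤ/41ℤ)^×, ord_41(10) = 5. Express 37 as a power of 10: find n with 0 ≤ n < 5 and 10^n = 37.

Successive powers of 10 modulo 41:
  10^0=1  10^1=10  10^2=18  10^3=16  10^4=37
So 10^4 ≡ 37 (mod 41), giving n = 4.

4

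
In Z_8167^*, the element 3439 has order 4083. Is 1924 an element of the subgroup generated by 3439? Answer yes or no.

yes

1924 ∈ ⟨3439⟩ iff 1924^4083 ≡ 1 (mod 8167), since |⟨3439⟩| = 4083.
1924^4083 mod 8167 = 1.
Since 1 = 1, 1924 lies in the subgroup.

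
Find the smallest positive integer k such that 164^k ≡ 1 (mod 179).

The order of 164 must divide p − 1 = 178 = 2 · 89.
Divisors: 1, 2, 89, 178.
Check each in increasing order: 164^1 ≡ 164;  164^2 ≡ 46;  164^89 ≡ 178;  164^178 ≡ 1.
Smallest exponent giving 1 is 178.

178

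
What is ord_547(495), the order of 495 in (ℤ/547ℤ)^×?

The order of 495 must divide p − 1 = 546 = 2 · 3 · 7 · 13.
Divisors: 1, 2, 3, 6, 7, 13, 14, 21, 26, 39, 42, 78, 91, 182, 273, 546.
Check each in increasing order: 495^1 ≡ 495;  495^2 ≡ 516;  495^3 ≡ 518;  495^6 ≡ 294;  495^7 ≡ 28;  495^13 ≡ 27;  495^14 ≡ 237;  495^21 ≡ 72;  495^26 ≡ 182;  495^39 ≡ 538;  495^42 ≡ 261;  495^78 ≡ 81;  495^91 ≡ 546;  495^182 ≡ 1.
Smallest exponent giving 1 is 182.

182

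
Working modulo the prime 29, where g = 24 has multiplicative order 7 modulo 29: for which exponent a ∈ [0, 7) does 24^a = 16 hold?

4

Successive powers of 24 modulo 29:
  24^0=1  24^1=24  24^2=25  24^3=20  24^4=16
So 24^4 ≡ 16 (mod 29), giving a = 4.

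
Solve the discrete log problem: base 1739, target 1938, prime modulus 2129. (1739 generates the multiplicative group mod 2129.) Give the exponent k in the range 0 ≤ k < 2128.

1911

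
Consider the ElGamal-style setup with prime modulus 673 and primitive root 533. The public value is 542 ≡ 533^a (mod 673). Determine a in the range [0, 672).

175

Baby-step giant-step with m = ceil(sqrt(672)) = 26.
Baby table (533^j mod 673 for j=0..25):
  0:1  1:533  2:83  3:494  4:159  5:622  6:410  7:478
  8:380  9:640  10:582  11:626  12:523  13:137  14:337  15:603
  16:378  17:247  18:416  19:311  20:205  21:239  22:190  23:320
  24:291  25:313
Giant step factor: 533^(-26) ≡ 332 (mod 673).
Scan 542·332^i mod 673 for i = 0, 1, …:
  i=0: 542   i=1: 253   i=2: 544   i=3: 244
  i=4: 248   i=5: 230   i=6: 311
Match at i=6, j=19: a = 6·26 + 19 = 175.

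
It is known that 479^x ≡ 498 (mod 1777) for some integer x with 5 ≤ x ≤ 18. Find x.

15

Compute 479^5 mod 1777 = 82, then multiply by 479 repeatedly:
  479^5=82  479^6=184  479^7=1063  479^8=955  479^9=756
  479^10=1393  479^11=872  479^12=93  479^13=122  479^14=1574
  479^15=498
Found 498 at exponent 15.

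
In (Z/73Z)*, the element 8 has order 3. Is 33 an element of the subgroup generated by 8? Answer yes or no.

33 ∈ ⟨8⟩ iff 33^3 ≡ 1 (mod 73), since |⟨8⟩| = 3.
33^3 mod 73 = 21.
Since 21 ≠ 1, 33 does not lie in the subgroup.

no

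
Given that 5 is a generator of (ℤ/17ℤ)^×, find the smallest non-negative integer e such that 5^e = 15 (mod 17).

14

Successive powers of 5 modulo 17:
  5^0=1  5^1=5  5^2=8  5^3=6  5^4=13  5^5=14
  5^6=2  5^7=10  5^8=16  5^9=12  5^10=9  5^11=11
  5^12=4  5^13=3  5^14=15
So 5^14 ≡ 15 (mod 17), giving e = 14.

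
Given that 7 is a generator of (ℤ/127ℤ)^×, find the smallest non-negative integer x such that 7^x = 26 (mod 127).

Baby-step giant-step with m = ceil(sqrt(126)) = 12.
Baby table (7^j mod 127 for j=0..11):
  0:1  1:7  2:49  3:89  4:115  5:43  6:47  7:75
  8:17  9:119  10:71  11:116
Giant step factor: 7^(-12) ≡ 94 (mod 127).
Scan 26·94^i mod 127 for i = 0, 1, …:
  i=0: 26   i=1: 31   i=2: 120   i=3: 104
  i=4: 124   i=5: 99   i=6: 35   i=7: 115
Match at i=7, j=4: x = 7·12 + 4 = 88.

88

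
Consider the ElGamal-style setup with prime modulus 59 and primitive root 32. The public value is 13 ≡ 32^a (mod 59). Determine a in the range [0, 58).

Successive powers of 32 modulo 59:
  32^0=1  32^1=32  32^2=21  32^3=23  32^4=28  32^5=11
  32^6=57  32^7=54  32^8=17  32^9=13
So 32^9 ≡ 13 (mod 59), giving a = 9.

9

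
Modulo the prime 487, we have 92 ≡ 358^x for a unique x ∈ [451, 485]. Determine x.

Compute 358^451 mod 487 = 183, then multiply by 358 repeatedly:
  358^451=183  358^452=256  358^453=92
Found 92 at exponent 453.

453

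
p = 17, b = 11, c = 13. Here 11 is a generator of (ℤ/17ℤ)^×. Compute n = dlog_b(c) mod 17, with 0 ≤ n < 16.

Successive powers of 11 modulo 17:
  11^0=1  11^1=11  11^2=2  11^3=5  11^4=4  11^5=10
  11^6=8  11^7=3  11^8=16  11^9=6  11^10=15  11^11=12
  11^12=13
So 11^12 ≡ 13 (mod 17), giving n = 12.

12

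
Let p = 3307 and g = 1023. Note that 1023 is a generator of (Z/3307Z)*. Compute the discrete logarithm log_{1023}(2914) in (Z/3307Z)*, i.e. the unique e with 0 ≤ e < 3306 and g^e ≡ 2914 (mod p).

842

Baby-step giant-step with m = ceil(sqrt(3306)) = 58.
Baby table (1023^j mod 3307 for j=0..57):
  0:1  1:1023  2:1517  3:908  4:2924  5:1724  6:1021  7:2778
  8:1181  9:1108  10:2490  11:880  12:736  13:2239  14:2053  15:274
  16:2514  17:2283  18:767  19:882  20:2782  21:1966  22:562  23:2815
  24:2655  25:1018  26:3016  27:3244  28:1691  29:332  30:2322  31:980
  32:519  33:1817  34:257  35:1658  36:2950  37:1866  38:779  39:3237
  40:1144  41:2941  42:2580  43:354  44:1679  45:1284  46:653  47:5
  48:1808  49:971  50:1233  51:1392  52:2006  53:1798  54:662  55:2598
  56:2233  57:2529
Giant step factor: 1023^(-58) ≡ 118 (mod 3307).
Scan 2914·118^i mod 3307 for i = 0, 1, …:
  i=0: 2914   i=1: 3231   i=2: 953   i=3: 16
  i=4: 1888   i=5: 1215   i=6: 1169   i=7: 2355
  i=8: 102   i=9: 2115     …   i=13: 1477
  i=14: 2322
Match at i=14, j=30: e = 14·58 + 30 = 842.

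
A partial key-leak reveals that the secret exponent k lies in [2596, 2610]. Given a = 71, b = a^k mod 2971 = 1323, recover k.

2607

Compute 71^2596 mod 2971 = 428, then multiply by 71 repeatedly:
  71^2596=428  71^2597=678  71^2598=602  71^2599=1148  71^2600=1291
  71^2601=2531  71^2602=1441  71^2603=1297  71^2604=2957  71^2605=1977
  71^2606=730  71^2607=1323
Found 1323 at exponent 2607.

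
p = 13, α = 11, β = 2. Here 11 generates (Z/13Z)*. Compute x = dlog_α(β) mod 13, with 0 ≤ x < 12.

7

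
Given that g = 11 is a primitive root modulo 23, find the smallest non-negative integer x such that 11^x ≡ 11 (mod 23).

1

Successive powers of 11 modulo 23:
  11^0=1  11^1=11
So 11^1 ≡ 11 (mod 23), giving x = 1.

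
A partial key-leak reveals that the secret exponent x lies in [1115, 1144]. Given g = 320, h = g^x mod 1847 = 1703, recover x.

Compute 320^1115 mod 1847 = 886, then multiply by 320 repeatedly:
  320^1115=886  320^1116=929  320^1117=1760  320^1118=1712  320^1119=1128
  320^1120=795  320^1121=1361  320^1122=1475  320^1123=1015  320^1124=1575
  320^1125=1616  320^1126=1807  320^1127=129  320^1128=646  320^1129=1703
Found 1703 at exponent 1129.

1129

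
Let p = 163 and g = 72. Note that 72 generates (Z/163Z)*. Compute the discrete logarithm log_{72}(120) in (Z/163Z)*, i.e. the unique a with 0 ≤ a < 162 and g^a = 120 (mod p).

161

Baby-step giant-step with m = ceil(sqrt(162)) = 13.
Baby table (72^j mod 163 for j=0..12):
  0:1  1:72  2:131  3:141  4:46  5:52  6:158  7:129
  8:160  9:110  10:96  11:66  12:25
Giant step factor: 72^(-13) ≡ 70 (mod 163).
Scan 120·70^i mod 163 for i = 0, 1, …:
  i=0: 120   i=1: 87   i=2: 59   i=3: 55
  i=4: 101   i=5: 61   i=6: 32   i=7: 121
  i=8: 157   i=9: 69   i=10: 103   i=11: 38
  i=12: 52
Match at i=12, j=5: a = 12·13 + 5 = 161.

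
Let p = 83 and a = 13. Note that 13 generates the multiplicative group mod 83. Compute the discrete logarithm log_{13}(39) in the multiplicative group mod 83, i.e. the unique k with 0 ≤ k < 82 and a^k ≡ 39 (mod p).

3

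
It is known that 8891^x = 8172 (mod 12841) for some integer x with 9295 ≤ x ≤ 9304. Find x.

9298

Compute 8891^9295 mod 12841 = 4877, then multiply by 8891 repeatedly:
  8891^9295=4877  8891^9296=10191  8891^9297=2085  8891^9298=8172
Found 8172 at exponent 9298.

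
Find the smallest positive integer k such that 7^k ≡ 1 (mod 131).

The order of 7 must divide p − 1 = 130 = 2 · 5 · 13.
Divisors: 1, 2, 5, 10, 13, 26, 65, 130.
Check each in increasing order: 7^1 ≡ 7;  7^2 ≡ 49;  7^5 ≡ 39;  7^10 ≡ 80;  7^13 ≡ 61;  7^26 ≡ 53;  7^65 ≡ 1.
Smallest exponent giving 1 is 65.

65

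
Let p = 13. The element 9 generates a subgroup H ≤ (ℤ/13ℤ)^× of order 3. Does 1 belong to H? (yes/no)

yes

⟨9⟩ has order 3; its elements mod 13 are {1, 3, 9}.
1 is in this set.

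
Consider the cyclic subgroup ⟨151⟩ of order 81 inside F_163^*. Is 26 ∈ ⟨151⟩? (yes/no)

yes

26 ∈ ⟨151⟩ iff 26^81 ≡ 1 (mod 163), since |⟨151⟩| = 81.
26^81 mod 163 = 1.
Since 1 = 1, 26 lies in the subgroup.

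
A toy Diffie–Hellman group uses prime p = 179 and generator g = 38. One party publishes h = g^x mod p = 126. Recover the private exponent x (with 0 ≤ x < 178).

Successive powers of 38 modulo 179:
  38^0=1  38^1=38  38^2=12  38^3=98  38^4=144  38^5=102
  38^6=117  38^7=150  38^8=151  38^9=10  38^10=22  38^11=120
  38^12=85  38^13=8  38^14=125  38^15=96  38^16=68  38^17=78
  38^18=100  38^19=41  38^20=126
So 38^20 ≡ 126 (mod 179), giving x = 20.

20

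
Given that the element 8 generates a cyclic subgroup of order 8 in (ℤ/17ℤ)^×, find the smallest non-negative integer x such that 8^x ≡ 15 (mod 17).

Successive powers of 8 modulo 17:
  8^0=1  8^1=8  8^2=13  8^3=2  8^4=16  8^5=9
  8^6=4  8^7=15
So 8^7 ≡ 15 (mod 17), giving x = 7.

7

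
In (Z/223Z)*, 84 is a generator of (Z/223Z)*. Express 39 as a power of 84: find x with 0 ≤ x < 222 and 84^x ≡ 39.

148

Baby-step giant-step with m = ceil(sqrt(222)) = 15.
Baby table (84^j mod 223 for j=0..14):
  0:1  1:84  2:143  3:193  4:156  5:170  6:8  7:3
  8:29  9:206  10:133  11:22  12:64  13:24  14:9
Giant step factor: 84^(-15) ≡ 182 (mod 223).
Scan 39·182^i mod 223 for i = 0, 1, …:
  i=0: 39   i=1: 185   i=2: 220   i=3: 123
  i=4: 86   i=5: 42   i=6: 62   i=7: 134
  i=8: 81   i=9: 24
Match at i=9, j=13: x = 9·15 + 13 = 148.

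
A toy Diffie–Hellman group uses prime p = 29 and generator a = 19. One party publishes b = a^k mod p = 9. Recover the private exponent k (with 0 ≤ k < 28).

26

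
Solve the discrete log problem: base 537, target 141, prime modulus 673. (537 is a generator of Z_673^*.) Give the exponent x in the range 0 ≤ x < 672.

Baby-step giant-step with m = ceil(sqrt(672)) = 26.
Baby table (537^j mod 673 for j=0..25):
  0:1  1:537  2:325  3:218  4:637  5:185  6:414  7:228
  8:623  9:70  10:575  11:541  12:454  13:172  14:163  15:41
  16:481  17:538  18:189  19:543  20:182  21:149  22:599  23:642
  24:178  25:20
Giant step factor: 537^(-26) ≡ 24 (mod 673).
Scan 141·24^i mod 673 for i = 0, 1, …:
  i=0: 141   i=1: 19   i=2: 456   i=3: 176
  i=4: 186   i=5: 426   i=6: 129   i=7: 404
  i=8: 274   i=9: 519     …   i=23: 59
  i=24: 70
Match at i=24, j=9: x = 24·26 + 9 = 633.

633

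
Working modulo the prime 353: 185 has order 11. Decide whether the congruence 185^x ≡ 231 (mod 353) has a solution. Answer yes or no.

⟨185⟩ has order 11; its elements mod 353 are {1, 22, 58, 131, 140, 185, 187, 217, 231, 256, 337}.
231 is in this set.

yes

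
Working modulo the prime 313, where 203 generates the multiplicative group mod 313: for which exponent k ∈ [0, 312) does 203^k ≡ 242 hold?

186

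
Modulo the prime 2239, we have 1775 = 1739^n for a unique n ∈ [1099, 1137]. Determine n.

Compute 1739^1099 mod 2239 = 1591, then multiply by 1739 repeatedly:
  1739^1099=1591  1739^1100=1584  1739^1101=606  1739^1102=1504  1739^1103=304
  1739^1104=252  1739^1105=1623  1739^1106=1257  1739^1107=659  1739^1108=1872
  1739^1109=2141  1739^1110=1981  1739^1111=1377  1739^1112=1112  1739^1113=1511
  1739^1114=1282  1739^1115=1593  1739^1116=584  1739^1117=1309  1739^1118=1527
  1739^1119=2238  1739^1120=500  1739^1121=768  1739^1122=1108  1739^1123=1272
  1739^1124=2115  1739^1125=1547  1739^1126=1194  1739^1127=813  1739^1128=998
  1739^1129=297  1739^1130=1513  1739^1131=282  1739^1132=57  1739^1133=607
  1739^1134=1004  1739^1135=1775
Found 1775 at exponent 1135.

1135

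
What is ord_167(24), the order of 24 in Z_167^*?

83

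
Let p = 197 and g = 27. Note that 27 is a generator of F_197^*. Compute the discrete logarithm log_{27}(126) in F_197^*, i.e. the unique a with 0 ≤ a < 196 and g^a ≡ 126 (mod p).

Baby-step giant-step with m = ceil(sqrt(196)) = 14.
Baby table (27^j mod 197 for j=0..13):
  0:1  1:27  2:138  3:180  4:132  5:18  6:92  7:120
  8:88  9:12  10:127  11:80  12:190  13:8
Giant step factor: 27^(-14) ≡ 83 (mod 197).
Scan 126·83^i mod 197 for i = 0, 1, …:
  i=0: 126   i=1: 17   i=2: 32   i=3: 95
  i=4: 5   i=5: 21   i=6: 167   i=7: 71
  i=8: 180
Match at i=8, j=3: a = 8·14 + 3 = 115.

115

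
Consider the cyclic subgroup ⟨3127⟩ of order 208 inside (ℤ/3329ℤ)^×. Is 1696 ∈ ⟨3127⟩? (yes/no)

1696 ∈ ⟨3127⟩ iff 1696^208 ≡ 1 (mod 3329), since |⟨3127⟩| = 208.
1696^208 mod 3329 = 3289.
Since 3289 ≠ 1, 1696 does not lie in the subgroup.

no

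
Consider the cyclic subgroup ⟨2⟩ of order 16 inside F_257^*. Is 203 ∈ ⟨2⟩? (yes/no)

no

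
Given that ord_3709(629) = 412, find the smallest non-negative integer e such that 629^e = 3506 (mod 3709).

290

Baby-step giant-step with m = ceil(sqrt(412)) = 21.
Baby table (629^j mod 3709 for j=0..20):
  0:1  1:629  2:2487  3:2834  4:2266  5:1058  6:1571  7:1565
  8:1500  9:1414  10:2955  11:486  12:1556  13:3257  14:1285  15:3412
  16:2346  17:3161  18:245  19:2036  20:1039
Giant step factor: 629^(-21) ≡ 2140 (mod 3709).
Scan 3506·2140^i mod 3709 for i = 0, 1, …:
  i=0: 3506   i=1: 3242   i=2: 2050   i=3: 2962
  i=4: 3708   i=5: 1569   i=6: 1015   i=7: 2335
  i=8: 877   i=9: 26   i=10: 5   i=11: 3282
  i=12: 2343   i=13: 3161
Match at i=13, j=17: e = 13·21 + 17 = 290.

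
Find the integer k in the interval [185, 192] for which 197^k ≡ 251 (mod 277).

Compute 197^185 mod 277 = 219, then multiply by 197 repeatedly:
  197^185=219  197^186=208  197^187=257  197^188=215  197^189=251
Found 251 at exponent 189.

189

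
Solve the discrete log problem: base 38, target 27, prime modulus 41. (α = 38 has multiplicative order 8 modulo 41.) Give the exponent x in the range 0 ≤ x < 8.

7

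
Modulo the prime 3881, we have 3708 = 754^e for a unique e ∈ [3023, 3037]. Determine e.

3029

Compute 754^3023 mod 3881 = 1658, then multiply by 754 repeatedly:
  754^3023=1658  754^3024=450  754^3025=1653  754^3026=561  754^3027=3846
  754^3028=777  754^3029=3708
Found 3708 at exponent 3029.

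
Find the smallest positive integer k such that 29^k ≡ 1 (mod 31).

10

The order of 29 must divide p − 1 = 30 = 2 · 3 · 5.
Divisors: 1, 2, 3, 5, 6, 10, 15, 30.
Check each in increasing order: 29^1 ≡ 29;  29^2 ≡ 4;  29^3 ≡ 23;  29^5 ≡ 30;  29^6 ≡ 2;  29^10 ≡ 1.
Smallest exponent giving 1 is 10.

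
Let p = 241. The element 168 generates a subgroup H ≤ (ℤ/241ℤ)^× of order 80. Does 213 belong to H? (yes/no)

yes

213 ∈ ⟨168⟩ iff 213^80 ≡ 1 (mod 241), since |⟨168⟩| = 80.
213^80 mod 241 = 1.
Since 1 = 1, 213 lies in the subgroup.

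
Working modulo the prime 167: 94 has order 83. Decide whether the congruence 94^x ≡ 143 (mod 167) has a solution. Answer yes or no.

143 ∈ ⟨94⟩ iff 143^83 ≡ 1 (mod 167), since |⟨94⟩| = 83.
143^83 mod 167 = 166.
Since 166 ≠ 1, 143 does not lie in the subgroup.

no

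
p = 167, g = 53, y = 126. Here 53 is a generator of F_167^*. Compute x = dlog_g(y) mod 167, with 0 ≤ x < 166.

58

Baby-step giant-step with m = ceil(sqrt(166)) = 13.
Baby table (53^j mod 167 for j=0..12):
  0:1  1:53  2:137  3:80  4:65  5:105  6:54  7:23
  8:50  9:145  10:3  11:159  12:77
Giant step factor: 53^(-13) ≡ 151 (mod 167).
Scan 126·151^i mod 167 for i = 0, 1, …:
  i=0: 126   i=1: 155   i=2: 25   i=3: 101
  i=4: 54
Match at i=4, j=6: x = 4·13 + 6 = 58.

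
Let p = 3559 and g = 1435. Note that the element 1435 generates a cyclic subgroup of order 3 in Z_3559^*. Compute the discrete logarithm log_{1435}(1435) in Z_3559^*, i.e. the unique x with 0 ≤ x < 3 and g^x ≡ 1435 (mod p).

Successive powers of 1435 modulo 3559:
  1435^0=1  1435^1=1435
So 1435^1 ≡ 1435 (mod 3559), giving x = 1.

1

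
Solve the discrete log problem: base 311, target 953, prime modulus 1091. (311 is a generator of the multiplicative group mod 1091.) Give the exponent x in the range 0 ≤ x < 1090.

826

Baby-step giant-step with m = ceil(sqrt(1090)) = 34.
Baby table (311^j mod 1091 for j=0..33):
  0:1  1:311  2:713  3:270  4:1054  5:494  6:894  7:920
  8:278  9:269  10:743  11:872  12:624  13:957  14:875  15:466
  16:914  17:594  18:355  19:214  20:3  21:933  22:1048  23:810
  24:980  25:391  26:500  27:578  28:834  29:807  30:47  31:434
  32:781  33:689
Giant step factor: 311^(-34) ≡ 463 (mod 1091).
Scan 953·463^i mod 1091 for i = 0, 1, …:
  i=0: 953   i=1: 475   i=2: 634   i=3: 63
  i=4: 803   i=5: 849   i=6: 327   i=7: 843
  i=8: 822   i=9: 918     …   i=23: 758
  i=24: 743
Match at i=24, j=10: x = 24·34 + 10 = 826.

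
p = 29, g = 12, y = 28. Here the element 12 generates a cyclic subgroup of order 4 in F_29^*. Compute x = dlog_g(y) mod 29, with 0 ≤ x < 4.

Successive powers of 12 modulo 29:
  12^0=1  12^1=12  12^2=28
So 12^2 ≡ 28 (mod 29), giving x = 2.

2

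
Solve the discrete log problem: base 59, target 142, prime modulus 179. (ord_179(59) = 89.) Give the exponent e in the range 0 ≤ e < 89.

Baby-step giant-step with m = ceil(sqrt(89)) = 10.
Baby table (59^j mod 179 for j=0..9):
  0:1  1:59  2:80  3:66  4:135  5:89  6:60  7:139
  8:146  9:22
Giant step factor: 59^(-10) ≡ 4 (mod 179).
Scan 142·4^i mod 179 for i = 0, 1, …:
  i=0: 142   i=1: 31   i=2: 124   i=3: 138
  i=4: 15   i=5: 60
Match at i=5, j=6: e = 5·10 + 6 = 56.

56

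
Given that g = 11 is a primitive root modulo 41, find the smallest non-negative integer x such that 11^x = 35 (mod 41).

7

Successive powers of 11 modulo 41:
  11^0=1  11^1=11  11^2=39  11^3=19  11^4=4  11^5=3
  11^6=33  11^7=35
So 11^7 ≡ 35 (mod 41), giving x = 7.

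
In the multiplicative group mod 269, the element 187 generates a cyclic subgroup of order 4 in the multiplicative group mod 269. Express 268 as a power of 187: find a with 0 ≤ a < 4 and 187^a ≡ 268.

2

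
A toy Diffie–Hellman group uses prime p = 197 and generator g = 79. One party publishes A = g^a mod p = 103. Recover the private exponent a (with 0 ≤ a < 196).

51

Baby-step giant-step with m = ceil(sqrt(196)) = 14.
Baby table (79^j mod 197 for j=0..13):
  0:1  1:79  2:134  3:145  4:29  5:124  6:143  7:68
  8:53  9:50  10:10  11:2  12:158  13:71
Giant step factor: 79^(-14) ≡ 161 (mod 197).
Scan 103·161^i mod 197 for i = 0, 1, …:
  i=0: 103   i=1: 35   i=2: 119   i=3: 50
Match at i=3, j=9: a = 3·14 + 9 = 51.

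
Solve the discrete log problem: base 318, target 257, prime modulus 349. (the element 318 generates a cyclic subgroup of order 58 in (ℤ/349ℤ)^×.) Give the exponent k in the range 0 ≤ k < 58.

38

Baby-step giant-step with m = ceil(sqrt(58)) = 8.
Baby table (318^j mod 349 for j=0..7):
  0:1  1:318  2:263  3:223  4:67  5:17  6:171  7:283
Giant step factor: 318^(-8) ≡ 269 (mod 349).
Scan 257·269^i mod 349 for i = 0, 1, …:
  i=0: 257   i=1: 31   i=2: 312   i=3: 168
  i=4: 171
Match at i=4, j=6: k = 4·8 + 6 = 38.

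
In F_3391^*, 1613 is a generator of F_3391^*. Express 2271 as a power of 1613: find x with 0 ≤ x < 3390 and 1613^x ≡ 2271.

Baby-step giant-step with m = ceil(sqrt(3390)) = 59.
Baby table (1613^j mod 3391 for j=0..58):
  0:1  1:1613  2:872  3:2662  4:800  5:1820  6:2445  7:52
  8:2492  9:1261  10:2784  11:908  12:3083  13:1673  14:2704  15:726
  16:1143  17:2346  18:3133  19:939  20:2221  21:1577  22:451  23:1789
  24:3307  25:148  26:1354  27:198  28:620  29:3106  30:1471  31:2414
  32:914  33:2588  34:123  35:1721  36:2135  37:1890  38:61  39:54
  40:2327  41:3005  42:1326  43:2508  44:3332  45:3172  46:2808  47:2319
  48:274  49:1132  50:1558  51:323  52:2176  53:203  54:1903  55:684
  56:1217  57:3023  58:3232
Giant step factor: 1613^(-59) ≡ 562 (mod 3391).
Scan 2271·562^i mod 3391 for i = 0, 1, …:
  i=0: 2271   i=1: 1286   i=2: 449   i=3: 1404
  i=4: 2336   i=5: 515   i=6: 1195   i=7: 172
  i=8: 1716   i=9: 1348     …   i=16: 2748
  i=17: 1471
Match at i=17, j=30: x = 17·59 + 30 = 1033.

1033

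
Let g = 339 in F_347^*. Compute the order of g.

The order of 339 must divide p − 1 = 346 = 2 · 173.
Divisors: 1, 2, 173, 346.
Check each in increasing order: 339^1 ≡ 339;  339^2 ≡ 64;  339^173 ≡ 1.
Smallest exponent giving 1 is 173.

173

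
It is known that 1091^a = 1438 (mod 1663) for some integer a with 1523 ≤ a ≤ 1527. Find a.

1523

Compute 1091^1523 mod 1663 = 1438, then multiply by 1091 repeatedly:
  1091^1523=1438
Found 1438 at exponent 1523.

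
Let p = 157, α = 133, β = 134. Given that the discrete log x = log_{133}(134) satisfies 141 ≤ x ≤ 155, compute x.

147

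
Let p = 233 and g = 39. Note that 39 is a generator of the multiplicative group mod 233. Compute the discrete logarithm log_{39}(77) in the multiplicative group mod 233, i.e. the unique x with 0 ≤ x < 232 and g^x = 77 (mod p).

61

Baby-step giant-step with m = ceil(sqrt(232)) = 16.
Baby table (39^j mod 233 for j=0..15):
  0:1  1:39  2:123  3:137  4:217  5:75  6:129  7:138
  8:23  9:198  10:33  11:122  12:98  13:94  14:171  15:145
Giant step factor: 39^(-16) ≡ 37 (mod 233).
Scan 77·37^i mod 233 for i = 0, 1, …:
  i=0: 77   i=1: 53   i=2: 97   i=3: 94
Match at i=3, j=13: x = 3·16 + 13 = 61.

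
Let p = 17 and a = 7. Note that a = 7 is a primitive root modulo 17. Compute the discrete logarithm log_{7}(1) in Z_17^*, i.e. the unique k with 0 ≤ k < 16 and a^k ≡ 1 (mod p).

0

Successive powers of 7 modulo 17:
  7^0=1
So 7^0 ≡ 1 (mod 17), giving k = 0.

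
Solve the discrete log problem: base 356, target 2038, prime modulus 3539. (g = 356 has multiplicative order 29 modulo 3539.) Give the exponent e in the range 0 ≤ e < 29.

21

Successive powers of 356 modulo 3539:
  356^0=1  356^1=356  356^2=2871  356^3=2844  356^4=310  356^5=651
  356^6=1721  356^7=429  356^8=547  356^9=87  356^10=2660  356^11=2047
  356^12=3237  356^13=2197  356^14=13  356^15=1089  356^16=1933  356^17=1582
  356^18=491  356^19=1385  356^20=1139  356^21=2038
So 356^21 ≡ 2038 (mod 3539), giving e = 21.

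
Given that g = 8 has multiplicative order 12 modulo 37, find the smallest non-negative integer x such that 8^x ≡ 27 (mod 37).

2

Successive powers of 8 modulo 37:
  8^0=1  8^1=8  8^2=27
So 8^2 ≡ 27 (mod 37), giving x = 2.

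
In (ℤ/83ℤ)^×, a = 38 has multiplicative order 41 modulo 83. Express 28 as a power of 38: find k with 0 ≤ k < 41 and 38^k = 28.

19

Baby-step giant-step with m = ceil(sqrt(41)) = 7.
Baby table (38^j mod 83 for j=0..6):
  0:1  1:38  2:33  3:9  4:10  5:48  6:81
Giant step factor: 38^(-7) ≡ 12 (mod 83).
Scan 28·12^i mod 83 for i = 0, 1, …:
  i=0: 28   i=1: 4   i=2: 48
Match at i=2, j=5: k = 2·7 + 5 = 19.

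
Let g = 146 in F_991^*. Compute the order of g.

990

The order of 146 must divide p − 1 = 990 = 2 · 3^2 · 5 · 11.
Divisors: 1, 2, 3, 5, 6, 9, 10, 11, 15, 18, 22, 30, 33, 45, 55, 66, 90, 99, 110, 165, 198, 330, 495, 990.
Check each in increasing order: 146^1 ≡ 146;  146^2 ≡ 505;  146^3 ≡ 396;  146^5 ≡ 789;  146^6 ≡ 238;  146^9 ≡ 103;  146^10 ≡ 173;  146^11 ≡ 483;  146^15 ≡ 730;  146^18 ≡ 699;  146^22 ≡ 404;  146^30 ≡ 733;  146^33 ≡ 896;  146^45 ≡ 941;  146^55 ≡ 269;  146^66 ≡ 106;  146^90 ≡ 518;  146^99 ≡ 831;  146^110 ≡ 18;  146^165 ≡ 878;  146^198 ≡ 825;  146^330 ≡ 877;  146^495 ≡ 990;  146^990 ≡ 1.
Smallest exponent giving 1 is 990.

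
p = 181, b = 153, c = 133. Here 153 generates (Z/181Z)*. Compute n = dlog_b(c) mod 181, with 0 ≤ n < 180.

Baby-step giant-step with m = ceil(sqrt(180)) = 14.
Baby table (153^j mod 181 for j=0..13):
  0:1  1:153  2:60  3:130  4:161  5:17  6:67  7:115
  8:38  9:22  10:108  11:53  12:145  13:103
Giant step factor: 153^(-14) ≡ 166 (mod 181).
Scan 133·166^i mod 181 for i = 0, 1, …:
  i=0: 133   i=1: 177   i=2: 60
Match at i=2, j=2: n = 2·14 + 2 = 30.

30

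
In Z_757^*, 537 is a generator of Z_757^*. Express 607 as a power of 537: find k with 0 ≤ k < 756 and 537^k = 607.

339

Baby-step giant-step with m = ceil(sqrt(756)) = 28.
Baby table (537^j mod 757 for j=0..27):
  0:1  1:537  2:709  3:719  4:33  5:310  6:687  7:260
  8:332  9:389  10:718  11:253  12:358  13:725  14:227  15:22
  16:459  17:458  18:678  19:726  20:7  21:731  22:421  23:491
  24:231  25:656  26:267  27:306
Giant step factor: 537^(-28) ≡ 100 (mod 757).
Scan 607·100^i mod 757 for i = 0, 1, …:
  i=0: 607   i=1: 140   i=2: 374   i=3: 307
  i=4: 420   i=5: 365   i=6: 164   i=7: 503
  i=8: 338   i=9: 492   i=10: 752   i=11: 257
  i=12: 719
Match at i=12, j=3: k = 12·28 + 3 = 339.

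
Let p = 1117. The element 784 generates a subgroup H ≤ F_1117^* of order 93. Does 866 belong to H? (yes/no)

yes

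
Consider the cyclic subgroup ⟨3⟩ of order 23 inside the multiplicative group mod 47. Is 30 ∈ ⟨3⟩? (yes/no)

no

⟨3⟩ has order 23; its elements mod 47 are {1, 2, 3, 4, 6, 7, 8, 9, 12, 14, 16, 17, 18, 21, 24, 25, 27, 28, 32, 34, 36, 37, 42}.
30 is not in this set.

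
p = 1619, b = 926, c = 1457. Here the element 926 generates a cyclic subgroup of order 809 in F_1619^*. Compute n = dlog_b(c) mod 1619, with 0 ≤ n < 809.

Baby-step giant-step with m = ceil(sqrt(809)) = 29.
Baby table (926^j mod 1619 for j=0..28):
  0:1  1:926  2:1025  3:416  4:1513  5:603  6:1442  7:1236
  8:1522  9:842  10:953  11:123  12:568  13:1412  14:979  15:1533
  16:1314  17:895  18:1461  19:1021  20:1569  21:651  22:558  23:247
  24:443  25:611  26:755  27:1341  28:1612
Giant step factor: 926^(-29) ≡ 1349 (mod 1619).
Scan 1457·1349^i mod 1619 for i = 0, 1, …:
  i=0: 1457   i=1: 27   i=2: 805   i=3: 1215
  i=4: 607   i=5: 1248   i=6: 1411   i=7: 1114
  i=8: 354   i=9: 1560     …   i=20: 742
  i=21: 416
Match at i=21, j=3: n = 21·29 + 3 = 612.

612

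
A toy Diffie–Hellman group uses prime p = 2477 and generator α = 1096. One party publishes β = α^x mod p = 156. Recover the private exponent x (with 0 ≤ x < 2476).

Baby-step giant-step with m = ceil(sqrt(2476)) = 50.
Baby table (1096^j mod 2477 for j=0..49):
  0:1  1:1096  2:2348  3:2282  4:1779  5:385  6:870  7:2352
  8:1712  9:1263  10:2082  11:555  12:1415  13:238  14:763  15:1499
  16:653  17:2312  18:2458  19:1469  20:2451  21:1228  22:877  23:116
  24:809  25:2375  26:2150  27:773  28:74  29:1840  30:362  31:432
  32:365  33:1243  34:2455  35:658  36:361  37:1813  38:494  39:1438
  40:676  41:273  42:1968  43:1938  44:1259  45:175  46:1071  47:2195
  48:553  49:1700
Giant step factor: 1096^(-50) ≡ 1653 (mod 2477).
Scan 156·1653^i mod 2477 for i = 0, 1, …:
  i=0: 156   i=1: 260   i=2: 1259
Match at i=2, j=44: x = 2·50 + 44 = 144.

144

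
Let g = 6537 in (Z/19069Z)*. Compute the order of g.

19068

The order of 6537 must divide p − 1 = 19068 = 2^2 · 3 · 7 · 227.
Divisors: 1, 2, 3, 4, 6, 7, 12, 14, 21, 28, 42, 84, 227, 454, 681, 908, 1362, 1589, 2724, 3178, 4767, 6356, 9534, 19068.
Check each in increasing order: 6537^1 ≡ 6537;  6537^2 ≡ 17809;  6537^3 ≡ 1188;  6537^4 ≡ 4873;  6537^6 ≡ 238;  6537^7 ≡ 11217;  6537^12 ≡ 18506;  6537^14 ≡ 3827;  6537^21 ≡ 3140;  6537^28 ≡ 937;  6537^42 ≡ 927;  6537^84 ≡ 1224;  6537^227 ≡ 4081;  6537^454 ≡ 7324;  6537^681 ≡ 8121;  6537^908 ≡ 18948;  6537^1362 ≡ 10039;  6537^1589 ≡ 8947;  6537^2724 ≡ 1856;  6537^3178 ≡ 16216;  6537^4767 ≡ 7600;  6537^6356 ≡ 16215;  6537^9534 ≡ 19068;  6537^19068 ≡ 1.
Smallest exponent giving 1 is 19068.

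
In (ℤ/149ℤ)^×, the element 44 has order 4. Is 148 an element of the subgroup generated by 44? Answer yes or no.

yes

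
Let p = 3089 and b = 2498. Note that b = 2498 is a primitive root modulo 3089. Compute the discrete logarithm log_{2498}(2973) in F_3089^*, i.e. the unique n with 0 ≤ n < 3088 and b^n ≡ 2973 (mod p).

1381

Baby-step giant-step with m = ceil(sqrt(3088)) = 56.
Baby table (2498^j mod 3089 for j=0..55):
  0:1  1:2498  2:224  3:443  4:752  5:384  6:1642  7:2613
  8:217  9:1491  10:2273  11:372  12:2556  13:3014  14:1079  15:1734
  16:754  17:2291  18:2090  19:410  20:1721  21:2259  22:2468  23:2509
  24:2990  25:2907  26:2536  27:2478  28:2777  29:2141  30:1159  31:789
  32:140  33:663  34:470  35:240  36:254  37:1247  38:1294  39:1318
  40:2579  41:1777  42:53  43:2656  44:2605  45:1856  46:2788  47:1818
  48:534  49:2573  50:2234  51:1798  52:3087  53:1182  54:2641  55:2203
Giant step factor: 2498^(-56) ≡ 1678 (mod 3089).
Scan 2973·1678^i mod 3089 for i = 0, 1, …:
  i=0: 2973   i=1: 3048   i=2: 2249   i=3: 2153
  i=4: 1693   i=5: 2063   i=6: 2034   i=7: 2796
  i=8: 2586   i=9: 2352     …   i=23: 2624
  i=24: 1247
Match at i=24, j=37: n = 24·56 + 37 = 1381.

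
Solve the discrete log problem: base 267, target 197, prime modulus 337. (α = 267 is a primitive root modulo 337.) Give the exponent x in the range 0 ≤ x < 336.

161

Baby-step giant-step with m = ceil(sqrt(336)) = 19.
Baby table (267^j mod 337 for j=0..18):
  0:1  1:267  2:182  3:66  4:98  5:217  6:312  7:65
  8:168  9:35  10:246  11:304  12:288  13:60  14:181  15:136
  16:253  17:151  18:214
Giant step factor: 267^(-19) ≡ 286 (mod 337).
Scan 197·286^i mod 337 for i = 0, 1, …:
  i=0: 197   i=1: 63   i=2: 157   i=3: 81
  i=4: 250   i=5: 56   i=6: 177   i=7: 72
  i=8: 35
Match at i=8, j=9: x = 8·19 + 9 = 161.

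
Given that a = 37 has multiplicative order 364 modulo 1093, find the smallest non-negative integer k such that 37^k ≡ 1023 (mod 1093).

Baby-step giant-step with m = ceil(sqrt(364)) = 20.
Baby table (37^j mod 1093 for j=0..19):
  0:1  1:37  2:276  3:375  4:759  5:758  6:721  7:445
  8:70  9:404  10:739  11:18  12:666  13:596  14:192  15:546
  16:528  17:955  18:359  19:167
Giant step factor: 37^(-20) ≡ 770 (mod 1093).
Scan 1023·770^i mod 1093 for i = 0, 1, …:
  i=0: 1023   i=1: 750   i=2: 396   i=3: 1066
  i=4: 1070   i=5: 871   i=6: 661   i=7: 725
  i=8: 820   i=9: 739
Match at i=9, j=10: k = 9·20 + 10 = 190.

190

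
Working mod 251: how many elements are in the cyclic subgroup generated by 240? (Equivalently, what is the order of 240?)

125

The order of 240 must divide p − 1 = 250 = 2 · 5^3.
Divisors: 1, 2, 5, 10, 25, 50, 125, 250.
Check each in increasing order: 240^1 ≡ 240;  240^2 ≡ 121;  240^5 ≡ 91;  240^10 ≡ 249;  240^25 ≡ 113;  240^50 ≡ 219;  240^125 ≡ 1.
Smallest exponent giving 1 is 125.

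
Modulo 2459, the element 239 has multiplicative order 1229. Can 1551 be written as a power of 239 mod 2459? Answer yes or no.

1551 ∈ ⟨239⟩ iff 1551^1229 ≡ 1 (mod 2459), since |⟨239⟩| = 1229.
1551^1229 mod 2459 = 1.
Since 1 = 1, 1551 lies in the subgroup.

yes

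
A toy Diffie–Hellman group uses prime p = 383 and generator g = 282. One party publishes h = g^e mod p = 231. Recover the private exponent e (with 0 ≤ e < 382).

217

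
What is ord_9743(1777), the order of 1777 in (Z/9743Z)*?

The order of 1777 must divide p − 1 = 9742 = 2 · 4871.
Divisors: 1, 2, 4871, 9742.
Check each in increasing order: 1777^1 ≡ 1777;  1777^2 ≡ 997;  1777^4871 ≡ 9742;  1777^9742 ≡ 1.
Smallest exponent giving 1 is 9742.

9742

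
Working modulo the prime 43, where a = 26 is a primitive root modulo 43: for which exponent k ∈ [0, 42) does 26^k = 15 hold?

4

Baby-step giant-step with m = ceil(sqrt(42)) = 7.
Baby table (26^j mod 43 for j=0..6):
  0:1  1:26  2:31  3:32  4:15  5:3  6:35
Giant step factor: 26^(-7) ≡ 37 (mod 43).
Scan 15·37^i mod 43 for i = 0, 1, …:
  i=0: 15
Match at i=0, j=4: k = 0·7 + 4 = 4.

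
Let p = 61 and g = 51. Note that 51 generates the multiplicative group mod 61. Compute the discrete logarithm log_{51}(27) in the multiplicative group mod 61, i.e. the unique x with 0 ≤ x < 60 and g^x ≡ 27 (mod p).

6

Successive powers of 51 modulo 61:
  51^0=1  51^1=51  51^2=39  51^3=37  51^4=57  51^5=40
  51^6=27
So 51^6 ≡ 27 (mod 61), giving x = 6.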